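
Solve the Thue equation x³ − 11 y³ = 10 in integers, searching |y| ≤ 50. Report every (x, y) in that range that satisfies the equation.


The equation is x³ - 11y³ = 10. For fixed y, x³ = 11·y³ + 10, so a solution requires the RHS to be a perfect cube.
Strategy: iterate y from -50 to 50, compute RHS = 11·y³ + 10, and check whether it is a (positive or negative) perfect cube.
Check small values of y:
  y = 0: RHS = 10 is not a perfect cube.
  y = 1: RHS = 21 is not a perfect cube.
  y = -1: RHS = -1 = (-1)³ ⇒ x = -1 works.
  y = 2: RHS = 98 is not a perfect cube.
  y = -2: RHS = -78 is not a perfect cube.
  y = 3: RHS = 307 is not a perfect cube.
  y = -3: RHS = -287 is not a perfect cube.
Continuing the search up to |y| = 50 finds no further solutions beyond those listed.
Collected solutions: (-1, -1).

Solutions (with |y| ≤ 50): (-1, -1).


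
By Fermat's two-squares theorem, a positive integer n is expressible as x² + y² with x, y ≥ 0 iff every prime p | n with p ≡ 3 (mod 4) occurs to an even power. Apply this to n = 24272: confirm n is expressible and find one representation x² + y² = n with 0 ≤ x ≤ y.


Step 1: Factor n = 24272 = 2^4 · 37 · 41.
Step 2: Check the mod-4 condition on each prime factor: 2 = 2 (special); 37 ≡ 1 (mod 4), exponent 1; 41 ≡ 1 (mod 4), exponent 1.
All primes ≡ 3 (mod 4) appear to even exponent (or don't appear), so by the two-squares theorem n IS expressible as a sum of two squares.
Step 3: Build a representation. Group n = k² · m with k = 4 and m = 37 · 41 = 1517 (a product of primes ≡ 1 (mod 4)); a representation of m scales to one of n via (k·x)² + (k·y)² = k²(x² + y²). Each prime p ≡ 1 (mod 4) is itself a sum of two squares; find a² by testing p − a² for a perfect square:
  37: 37 − 1² = 36 = 6² ⇒ 37 = 1² + 6².
  41: 41 − 1² = 40, 41 − 2² = 37, 41 − 3² = 32, 41 − 4² = 25 = 5² ⇒ 41 = 4² + 5².
  Combine using the Brahmagupta–Fibonacci identity (a² + b²)(c² + d²) = (ac − bd)² + (ad + bc)² = (ac + bd)² + (ad − bc)²:
  37 · 41 = 1517: from (1² + 6²)(4² + 5²), take (1·4 − 6·5, 1·5 + 6·4) = (4 − 30, 5 + 24) = (-26, 29); dropping signs (only squares matter) gives (26, 29); check 26² + 29² = 676 + 841 = 1517 ✓.
  Scale by k = 4: (4·26, 4·29) = (104, 116).
Step 4: Order so x ≤ y and verify: 104² + 116² = 10816 + 13456 = 24272 = n. ✓

n = 24272 = 104² + 116² (one valid representation with x ≤ y).


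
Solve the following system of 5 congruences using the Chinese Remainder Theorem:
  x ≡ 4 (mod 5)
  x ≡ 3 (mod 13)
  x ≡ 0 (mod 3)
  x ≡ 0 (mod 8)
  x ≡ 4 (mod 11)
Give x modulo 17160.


Product of moduli M = 5 · 13 · 3 · 8 · 11 = 17160.
Merge one congruence at a time:
  Start: x ≡ 4 (mod 5).
  Combine with x ≡ 3 (mod 13); new modulus lcm = 65.
    Write x = 4 + 5·t and substitute into x ≡ 3 (mod 13): 5·t ≡ 3 − 4 = -1 (mod 13).
    Reduce coefficients mod 13: 5·t ≡ 12 (mod 13).
    The inverse of 5 mod 13 is 8 (since 5·8 = 40 = 3·13 + 1), so t ≡ 8·12 = 96 ≡ 5 (mod 13).
    Then x = 4 + 5·5 = 29, valid modulo lcm(5, 13) = 65: x ≡ 29 (mod 65).
  Combine with x ≡ 0 (mod 3); new modulus lcm = 195.
    Write x = 29 + 65·t and substitute into x ≡ 0 (mod 3): 65·t ≡ 0 − 29 = -29 (mod 3).
    Reduce coefficients mod 3: 2·t ≡ 1 (mod 3).
    The inverse of 2 mod 3 is 2 (since 2·2 = 4 = 1·3 + 1), so t ≡ 2·1 = 2 ≡ 2 (mod 3).
    Then x = 29 + 65·2 = 159, valid modulo lcm(65, 3) = 195: x ≡ 159 (mod 195).
  Combine with x ≡ 0 (mod 8); new modulus lcm = 1560.
    Write x = 159 + 195·t and substitute into x ≡ 0 (mod 8): 195·t ≡ 0 − 159 = -159 (mod 8).
    Reduce coefficients mod 8: 3·t ≡ 1 (mod 8).
    The inverse of 3 mod 8 is 3 (since 3·3 = 9 = 1·8 + 1), so t ≡ 3·1 = 3 ≡ 3 (mod 8).
    Then x = 159 + 195·3 = 744, valid modulo lcm(195, 8) = 1560: x ≡ 744 (mod 1560).
  Combine with x ≡ 4 (mod 11); new modulus lcm = 17160.
    Write x = 744 + 1560·t and substitute into x ≡ 4 (mod 11): 1560·t ≡ 4 − 744 = -740 (mod 11).
    Reduce coefficients mod 11: 9·t ≡ 8 (mod 11).
    The inverse of 9 mod 11 is 5 (since 9·5 = 45 = 4·11 + 1), so t ≡ 5·8 = 40 ≡ 7 (mod 11).
    Then x = 744 + 1560·7 = 11664, valid modulo lcm(1560, 11) = 17160: x ≡ 11664 (mod 17160).
Verify against each original: 11664 mod 5 = 4, 11664 mod 13 = 3, 11664 mod 3 = 0, 11664 mod 8 = 0, 11664 mod 11 = 4.

x ≡ 11664 (mod 17160).


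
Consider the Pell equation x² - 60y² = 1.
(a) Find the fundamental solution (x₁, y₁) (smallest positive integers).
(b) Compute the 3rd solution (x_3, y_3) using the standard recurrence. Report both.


Step 1: Find the fundamental solution (x₁, y₁) of x² - 60y² = 1.
  Expand √60 as a continued fraction. a₀ = ⌊√60⌋ = 7; iterate m_{k+1} = d_k·a_k − m_k, d_{k+1} = (60 − m_{k+1}²)/d_k, a_{k+1} = ⌊(a₀ + m_{k+1})/d_{k+1}⌋ (starting m₀ = 0, d₀ = 1), with convergents p_k = a_k·p_{k-1} + p_{k-2}, q_k = a_k·q_{k-1} + q_{k-2} (p₋₁ = 1, q₋₁ = 0):
  k = 0: a₀ = 7; p₀/q₀ = 7/1; p₀² − 60·q₀² = 49 − 60 = -11.
  k = 1: m = 7, d = 11, a = ⌊(7 + 7)/11⌋ = 1; p/q = (1·7 + 1)/(1·1 + 0) = 8/1; p² − 60·q² = 64 − 60 = 4.
  k = 2: m = 4, d = 4, a = ⌊(7 + 4)/4⌋ = 2; p/q = (2·8 + 7)/(2·1 + 1) = 23/3; p² − 60·q² = 529 − 540 = -11.
  k = 3: m = 4, d = 11, a = ⌊(7 + 4)/11⌋ = 1; p/q = (1·23 + 8)/(1·3 + 1) = 31/4; p² − 60·q² = 961 − 960 = 1.
  The first convergent with p² − 60·q² = 1 gives the fundamental solution (x₁, y₁) = (31, 4).
Step 2: Apply the recurrence (x_{n+1}, y_{n+1}) = (x₁x_n + 60y₁y_n, x₁y_n + y₁x_n) repeatedly.
  From (x_1, y_1) = (31, 4): x_2 = 31·31 + 60·4·4 = 1921; y_2 = 31·4 + 4·31 = 248.
  From (x_2, y_2) = (1921, 248): x_3 = 31·1921 + 60·4·248 = 119071; y_3 = 31·248 + 4·1921 = 15372.
Step 3: Verify x_3² - 60·y_3² = 14177903041 - 14177903040 = 1 (should be 1). ✓

(x_1, y_1) = (31, 4); (x_3, y_3) = (119071, 15372).


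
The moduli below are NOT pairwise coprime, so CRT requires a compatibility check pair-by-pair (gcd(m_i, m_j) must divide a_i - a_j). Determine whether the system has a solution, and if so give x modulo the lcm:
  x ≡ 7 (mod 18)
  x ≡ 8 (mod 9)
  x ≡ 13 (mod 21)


Moduli 18, 9, 21 are not pairwise coprime, so CRT works modulo lcm(m_i) when all pairwise compatibility conditions hold.
Pairwise compatibility: gcd(m_i, m_j) must divide a_i - a_j for every pair.
Merge one congruence at a time:
  Start: x ≡ 7 (mod 18).
  Combine with x ≡ 8 (mod 9): gcd(18, 9) = 9, and 8 - 7 = 1 is NOT divisible by 9.
    ⇒ system is inconsistent (no integer solution).

No solution (the system is inconsistent).


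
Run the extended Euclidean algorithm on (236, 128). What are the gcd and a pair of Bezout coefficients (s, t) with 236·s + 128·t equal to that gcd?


Euclidean algorithm on (236, 128) — divide until remainder is 0:
  236 = 1 · 128 + 108
  128 = 1 · 108 + 20
  108 = 5 · 20 + 8
  20 = 2 · 8 + 4
  8 = 2 · 4 + 0
gcd(236, 128) = 4.
Track Bezout coefficients alongside the remainders: start with r₀ = 236 = a·1 + b·0 (s = 1, t = 0) and r₁ = 128 = a·0 + b·1 (s = 0, t = 1); each new remainder r_{k+1} = r_{k-1} − q_k·r_k inherits s_{k+1} = s_{k-1} − q_k·s_k, t_{k+1} = t_{k-1} − q_k·t_k, so r_k = a·s_k + b·t_k at every step:
  q = 1: r = 108, s = 1 − 1·0 = 1, t = 0 − 1·1 = -1  (check: 236·1 + 128·(-1) = 108)
  q = 1: r = 20, s = 0 − 1·1 = -1, t = 1 − 1·(-1) = 2  (check: 236·(-1) + 128·2 = 20)
  q = 5: r = 8, s = 1 − 5·(-1) = 6, t = -1 − 5·2 = -11  (check: 236·6 + 128·(-11) = 8)
  q = 2: r = 4, s = -1 − 2·6 = -13, t = 2 − 2·(-11) = 24  (check: 236·(-13) + 128·24 = 4)
The row with r = 4 (the gcd) gives the Bezout coefficients s = -13, t = 24.
Result: 236 · (-13) + 128 · (24) = 4.

gcd(236, 128) = 4; s = -13, t = 24 (check: 236·(-13) + 128·24 = 4).


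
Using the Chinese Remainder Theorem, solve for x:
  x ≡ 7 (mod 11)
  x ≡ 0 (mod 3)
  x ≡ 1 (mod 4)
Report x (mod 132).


Moduli 11, 3, 4 are pairwise coprime; by CRT there is a unique solution modulo M = 11 · 3 · 4 = 132.
Solve pairwise, accumulating the modulus:
  Start with x ≡ 7 (mod 11).
  Combine with x ≡ 0 (mod 3): since gcd(11, 3) = 1, we get a unique residue mod 33.
    Write x = 7 + 11·t and substitute into x ≡ 0 (mod 3): 11·t ≡ 0 − 7 = -7 (mod 3).
    Reduce coefficients mod 3: 2·t ≡ 2 (mod 3).
    The inverse of 2 mod 3 is 2 (since 2·2 = 4 = 1·3 + 1), so t ≡ 2·2 = 4 ≡ 1 (mod 3).
    Then x = 7 + 11·1 = 18, valid modulo lcm(11, 3) = 33: x ≡ 18 (mod 33).
  Combine with x ≡ 1 (mod 4): since gcd(33, 4) = 1, we get a unique residue mod 132.
    Write x = 18 + 33·t and substitute into x ≡ 1 (mod 4): 33·t ≡ 1 − 18 = -17 (mod 4).
    Reduce coefficients mod 4: 1·t ≡ 3 (mod 4).
    So t ≡ 3 (mod 4).
    Then x = 18 + 33·3 = 117, valid modulo lcm(33, 4) = 132: x ≡ 117 (mod 132).
Verify: 117 mod 11 = 7 ✓, 117 mod 3 = 0 ✓, 117 mod 4 = 1 ✓.

x ≡ 117 (mod 132).


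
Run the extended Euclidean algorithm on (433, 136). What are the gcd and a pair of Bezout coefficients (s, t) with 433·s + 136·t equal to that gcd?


Euclidean algorithm on (433, 136) — divide until remainder is 0:
  433 = 3 · 136 + 25
  136 = 5 · 25 + 11
  25 = 2 · 11 + 3
  11 = 3 · 3 + 2
  3 = 1 · 2 + 1
  2 = 2 · 1 + 0
gcd(433, 136) = 1.
Track Bezout coefficients alongside the remainders: start with r₀ = 433 = a·1 + b·0 (s = 1, t = 0) and r₁ = 136 = a·0 + b·1 (s = 0, t = 1); each new remainder r_{k+1} = r_{k-1} − q_k·r_k inherits s_{k+1} = s_{k-1} − q_k·s_k, t_{k+1} = t_{k-1} − q_k·t_k, so r_k = a·s_k + b·t_k at every step:
  q = 3: r = 25, s = 1 − 3·0 = 1, t = 0 − 3·1 = -3  (check: 433·1 + 136·(-3) = 25)
  q = 5: r = 11, s = 0 − 5·1 = -5, t = 1 − 5·(-3) = 16  (check: 433·(-5) + 136·16 = 11)
  q = 2: r = 3, s = 1 − 2·(-5) = 11, t = -3 − 2·16 = -35  (check: 433·11 + 136·(-35) = 3)
  q = 3: r = 2, s = -5 − 3·11 = -38, t = 16 − 3·(-35) = 121  (check: 433·(-38) + 136·121 = 2)
  q = 1: r = 1, s = 11 − 1·(-38) = 49, t = -35 − 1·121 = -156  (check: 433·49 + 136·(-156) = 1)
The row with r = 1 (the gcd) gives the Bezout coefficients s = 49, t = -156.
Result: 433 · (49) + 136 · (-156) = 1.

gcd(433, 136) = 1; s = 49, t = -156 (check: 433·49 + 136·(-156) = 1).


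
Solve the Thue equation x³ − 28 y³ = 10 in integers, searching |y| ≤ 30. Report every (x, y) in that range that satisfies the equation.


The equation is x³ - 28y³ = 10. For fixed y, x³ = 28·y³ + 10, so a solution requires the RHS to be a perfect cube.
Strategy: iterate y from -30 to 30, compute RHS = 28·y³ + 10, and check whether it is a (positive or negative) perfect cube.
Check small values of y:
  y = 0: RHS = 10 is not a perfect cube.
  y = 1: RHS = 38 is not a perfect cube.
  y = -1: RHS = -18 is not a perfect cube.
  y = 2: RHS = 234 is not a perfect cube.
  y = -2: RHS = -214 is not a perfect cube.
  y = 3: RHS = 766 is not a perfect cube.
  y = -3: RHS = -746 is not a perfect cube.
Continuing the search up to |y| = 30 finds no solutions either.
No (x, y) in the scanned range satisfies the equation.

No integer solutions with |y| ≤ 30.


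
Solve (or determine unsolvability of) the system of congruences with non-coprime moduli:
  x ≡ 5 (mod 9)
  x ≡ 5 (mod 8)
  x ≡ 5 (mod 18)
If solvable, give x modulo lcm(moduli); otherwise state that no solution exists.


Moduli 9, 8, 18 are not pairwise coprime, so CRT works modulo lcm(m_i) when all pairwise compatibility conditions hold.
Pairwise compatibility: gcd(m_i, m_j) must divide a_i - a_j for every pair.
Merge one congruence at a time:
  Start: x ≡ 5 (mod 9).
  Combine with x ≡ 5 (mod 8): gcd(9, 8) = 1; 5 - 5 = 0, which IS divisible by 1, so compatible.
    Write x = 5 + 9·t and substitute into x ≡ 5 (mod 8): 9·t ≡ 5 − 5 = 0 (mod 8).
    Reduce coefficients mod 8: 1·t ≡ 0 (mod 8).
    So t ≡ 0 (mod 8).
    Then x = 5 + 9·0 = 5, valid modulo lcm(9, 8) = 72: x ≡ 5 (mod 72).
  Combine with x ≡ 5 (mod 18): gcd(72, 18) = 18; 5 - 5 = 0, which IS divisible by 18, so compatible.
    Write x = 5 + 72·t and substitute into x ≡ 5 (mod 18): 72·t ≡ 5 − 5 = 0 (mod 18).
    Divide the congruence (and modulus) by g = 18: 4·t ≡ 0 (mod 1).
    Modulo 1 every t works; take t = 0.
    Then x = 5 + 72·0 = 5, valid modulo lcm(72, 18) = 72: x ≡ 5 (mod 72).
Verify: 5 mod 9 = 5, 5 mod 8 = 5, 5 mod 18 = 5.

x ≡ 5 (mod 72).


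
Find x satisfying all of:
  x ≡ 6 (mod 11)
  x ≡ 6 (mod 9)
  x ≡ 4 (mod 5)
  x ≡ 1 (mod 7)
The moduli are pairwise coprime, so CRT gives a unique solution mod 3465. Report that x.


Product of moduli M = 11 · 9 · 5 · 7 = 3465.
Merge one congruence at a time:
  Start: x ≡ 6 (mod 11).
  Combine with x ≡ 6 (mod 9); new modulus lcm = 99.
    Write x = 6 + 11·t and substitute into x ≡ 6 (mod 9): 11·t ≡ 6 − 6 = 0 (mod 9).
    Reduce coefficients mod 9: 2·t ≡ 0 (mod 9).
    The inverse of 2 mod 9 is 5 (since 2·5 = 10 = 1·9 + 1), so t ≡ 5·0 = 0 ≡ 0 (mod 9).
    Then x = 6 + 11·0 = 6, valid modulo lcm(11, 9) = 99: x ≡ 6 (mod 99).
  Combine with x ≡ 4 (mod 5); new modulus lcm = 495.
    Write x = 6 + 99·t and substitute into x ≡ 4 (mod 5): 99·t ≡ 4 − 6 = -2 (mod 5).
    Reduce coefficients mod 5: 4·t ≡ 3 (mod 5).
    The inverse of 4 mod 5 is 4 (since 4·4 = 16 = 3·5 + 1), so t ≡ 4·3 = 12 ≡ 2 (mod 5).
    Then x = 6 + 99·2 = 204, valid modulo lcm(99, 5) = 495: x ≡ 204 (mod 495).
  Combine with x ≡ 1 (mod 7); new modulus lcm = 3465.
    Write x = 204 + 495·t and substitute into x ≡ 1 (mod 7): 495·t ≡ 1 − 204 = -203 (mod 7).
    Reduce coefficients mod 7: 5·t ≡ 0 (mod 7).
    The inverse of 5 mod 7 is 3 (since 5·3 = 15 = 2·7 + 1), so t ≡ 3·0 = 0 ≡ 0 (mod 7).
    Then x = 204 + 495·0 = 204, valid modulo lcm(495, 7) = 3465: x ≡ 204 (mod 3465).
Verify against each original: 204 mod 11 = 6, 204 mod 9 = 6, 204 mod 5 = 4, 204 mod 7 = 1.

x ≡ 204 (mod 3465).


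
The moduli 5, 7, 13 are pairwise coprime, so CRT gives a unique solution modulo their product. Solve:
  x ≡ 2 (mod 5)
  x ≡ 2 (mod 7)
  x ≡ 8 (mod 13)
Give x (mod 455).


Moduli 5, 7, 13 are pairwise coprime; by CRT there is a unique solution modulo M = 5 · 7 · 13 = 455.
Solve pairwise, accumulating the modulus:
  Start with x ≡ 2 (mod 5).
  Combine with x ≡ 2 (mod 7): since gcd(5, 7) = 1, we get a unique residue mod 35.
    Write x = 2 + 5·t and substitute into x ≡ 2 (mod 7): 5·t ≡ 2 − 2 = 0 (mod 7).
    The inverse of 5 mod 7 is 3 (since 5·3 = 15 = 2·7 + 1), so t ≡ 3·0 = 0 ≡ 0 (mod 7).
    Then x = 2 + 5·0 = 2, valid modulo lcm(5, 7) = 35: x ≡ 2 (mod 35).
  Combine with x ≡ 8 (mod 13): since gcd(35, 13) = 1, we get a unique residue mod 455.
    Write x = 2 + 35·t and substitute into x ≡ 8 (mod 13): 35·t ≡ 8 − 2 = 6 (mod 13).
    Reduce coefficients mod 13: 9·t ≡ 6 (mod 13).
    The inverse of 9 mod 13 is 3 (since 9·3 = 27 = 2·13 + 1), so t ≡ 3·6 = 18 ≡ 5 (mod 13).
    Then x = 2 + 35·5 = 177, valid modulo lcm(35, 13) = 455: x ≡ 177 (mod 455).
Verify: 177 mod 5 = 2 ✓, 177 mod 7 = 2 ✓, 177 mod 13 = 8 ✓.

x ≡ 177 (mod 455).


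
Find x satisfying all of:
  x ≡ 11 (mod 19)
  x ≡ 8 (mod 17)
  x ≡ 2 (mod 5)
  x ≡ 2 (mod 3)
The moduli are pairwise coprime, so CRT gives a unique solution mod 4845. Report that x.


Product of moduli M = 19 · 17 · 5 · 3 = 4845.
Merge one congruence at a time:
  Start: x ≡ 11 (mod 19).
  Combine with x ≡ 8 (mod 17); new modulus lcm = 323.
    Write x = 11 + 19·t and substitute into x ≡ 8 (mod 17): 19·t ≡ 8 − 11 = -3 (mod 17).
    Reduce coefficients mod 17: 2·t ≡ 14 (mod 17).
    The inverse of 2 mod 17 is 9 (since 2·9 = 18 = 1·17 + 1), so t ≡ 9·14 = 126 ≡ 7 (mod 17).
    Then x = 11 + 19·7 = 144, valid modulo lcm(19, 17) = 323: x ≡ 144 (mod 323).
  Combine with x ≡ 2 (mod 5); new modulus lcm = 1615.
    Write x = 144 + 323·t and substitute into x ≡ 2 (mod 5): 323·t ≡ 2 − 144 = -142 (mod 5).
    Reduce coefficients mod 5: 3·t ≡ 3 (mod 5).
    The inverse of 3 mod 5 is 2 (since 3·2 = 6 = 1·5 + 1), so t ≡ 2·3 = 6 ≡ 1 (mod 5).
    Then x = 144 + 323·1 = 467, valid modulo lcm(323, 5) = 1615: x ≡ 467 (mod 1615).
  Combine with x ≡ 2 (mod 3); new modulus lcm = 4845.
    Write x = 467 + 1615·t and substitute into x ≡ 2 (mod 3): 1615·t ≡ 2 − 467 = -465 (mod 3).
    Reduce coefficients mod 3: 1·t ≡ 0 (mod 3).
    So t ≡ 0 (mod 3).
    Then x = 467 + 1615·0 = 467, valid modulo lcm(1615, 3) = 4845: x ≡ 467 (mod 4845).
Verify against each original: 467 mod 19 = 11, 467 mod 17 = 8, 467 mod 5 = 2, 467 mod 3 = 2.

x ≡ 467 (mod 4845).


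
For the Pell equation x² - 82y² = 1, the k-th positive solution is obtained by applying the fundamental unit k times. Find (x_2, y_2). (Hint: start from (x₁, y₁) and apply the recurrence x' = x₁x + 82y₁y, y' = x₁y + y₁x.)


Step 1: Find the fundamental solution (x₁, y₁) of x² - 82y² = 1.
  Expand √82 as a continued fraction. a₀ = ⌊√82⌋ = 9; iterate m_{k+1} = d_k·a_k − m_k, d_{k+1} = (82 − m_{k+1}²)/d_k, a_{k+1} = ⌊(a₀ + m_{k+1})/d_{k+1}⌋ (starting m₀ = 0, d₀ = 1), with convergents p_k = a_k·p_{k-1} + p_{k-2}, q_k = a_k·q_{k-1} + q_{k-2} (p₋₁ = 1, q₋₁ = 0):
  k = 0: a₀ = 9; p₀/q₀ = 9/1; p₀² − 82·q₀² = 81 − 82 = -1.
  k = 1: m = 9, d = 1, a = ⌊(9 + 9)/1⌋ = 18; p/q = (18·9 + 1)/(18·1 + 0) = 163/18; p² − 82·q² = 26569 − 26568 = 1.
  The first convergent with p² − 82·q² = 1 gives the fundamental solution (x₁, y₁) = (163, 18).
Step 2: Apply the recurrence (x_{n+1}, y_{n+1}) = (x₁x_n + 82y₁y_n, x₁y_n + y₁x_n) repeatedly.
  From (x_1, y_1) = (163, 18): x_2 = 163·163 + 82·18·18 = 53137; y_2 = 163·18 + 18·163 = 5868.
Step 3: Verify x_2² - 82·y_2² = 2823540769 - 2823540768 = 1 (should be 1). ✓

(x_1, y_1) = (163, 18); (x_2, y_2) = (53137, 5868).


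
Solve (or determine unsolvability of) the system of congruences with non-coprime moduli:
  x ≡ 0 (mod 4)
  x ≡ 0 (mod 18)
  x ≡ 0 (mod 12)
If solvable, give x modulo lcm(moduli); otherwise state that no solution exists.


Moduli 4, 18, 12 are not pairwise coprime, so CRT works modulo lcm(m_i) when all pairwise compatibility conditions hold.
Pairwise compatibility: gcd(m_i, m_j) must divide a_i - a_j for every pair.
Merge one congruence at a time:
  Start: x ≡ 0 (mod 4).
  Combine with x ≡ 0 (mod 18): gcd(4, 18) = 2; 0 - 0 = 0, which IS divisible by 2, so compatible.
    Write x = 0 + 4·t and substitute into x ≡ 0 (mod 18): 4·t ≡ 0 − 0 = 0 (mod 18).
    Divide the congruence (and modulus) by g = 2: 2·t ≡ 0 (mod 9).
    The inverse of 2 mod 9 is 5 (since 2·5 = 10 = 1·9 + 1), so t ≡ 5·0 = 0 ≡ 0 (mod 9).
    Then x = 0 + 4·0 = 0, valid modulo lcm(4, 18) = 36: x ≡ 0 (mod 36).
  Combine with x ≡ 0 (mod 12): gcd(36, 12) = 12; 0 - 0 = 0, which IS divisible by 12, so compatible.
    Write x = 0 + 36·t and substitute into x ≡ 0 (mod 12): 36·t ≡ 0 − 0 = 0 (mod 12).
    Divide the congruence (and modulus) by g = 12: 3·t ≡ 0 (mod 1).
    Modulo 1 every t works; take t = 0.
    Then x = 0 + 36·0 = 0, valid modulo lcm(36, 12) = 36: x ≡ 0 (mod 36).
Verify: 0 mod 4 = 0, 0 mod 18 = 0, 0 mod 12 = 0.

x ≡ 0 (mod 36).


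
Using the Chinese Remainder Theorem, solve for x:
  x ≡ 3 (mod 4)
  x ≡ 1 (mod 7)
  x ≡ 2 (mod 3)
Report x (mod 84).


Moduli 4, 7, 3 are pairwise coprime; by CRT there is a unique solution modulo M = 4 · 7 · 3 = 84.
Solve pairwise, accumulating the modulus:
  Start with x ≡ 3 (mod 4).
  Combine with x ≡ 1 (mod 7): since gcd(4, 7) = 1, we get a unique residue mod 28.
    Write x = 3 + 4·t and substitute into x ≡ 1 (mod 7): 4·t ≡ 1 − 3 = -2 (mod 7).
    Reduce coefficients mod 7: 4·t ≡ 5 (mod 7).
    The inverse of 4 mod 7 is 2 (since 4·2 = 8 = 1·7 + 1), so t ≡ 2·5 = 10 ≡ 3 (mod 7).
    Then x = 3 + 4·3 = 15, valid modulo lcm(4, 7) = 28: x ≡ 15 (mod 28).
  Combine with x ≡ 2 (mod 3): since gcd(28, 3) = 1, we get a unique residue mod 84.
    Write x = 15 + 28·t and substitute into x ≡ 2 (mod 3): 28·t ≡ 2 − 15 = -13 (mod 3).
    Reduce coefficients mod 3: 1·t ≡ 2 (mod 3).
    So t ≡ 2 (mod 3).
    Then x = 15 + 28·2 = 71, valid modulo lcm(28, 3) = 84: x ≡ 71 (mod 84).
Verify: 71 mod 4 = 3 ✓, 71 mod 7 = 1 ✓, 71 mod 3 = 2 ✓.

x ≡ 71 (mod 84).


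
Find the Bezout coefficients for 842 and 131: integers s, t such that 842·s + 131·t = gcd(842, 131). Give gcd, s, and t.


Euclidean algorithm on (842, 131) — divide until remainder is 0:
  842 = 6 · 131 + 56
  131 = 2 · 56 + 19
  56 = 2 · 19 + 18
  19 = 1 · 18 + 1
  18 = 18 · 1 + 0
gcd(842, 131) = 1.
Track Bezout coefficients alongside the remainders: start with r₀ = 842 = a·1 + b·0 (s = 1, t = 0) and r₁ = 131 = a·0 + b·1 (s = 0, t = 1); each new remainder r_{k+1} = r_{k-1} − q_k·r_k inherits s_{k+1} = s_{k-1} − q_k·s_k, t_{k+1} = t_{k-1} − q_k·t_k, so r_k = a·s_k + b·t_k at every step:
  q = 6: r = 56, s = 1 − 6·0 = 1, t = 0 − 6·1 = -6  (check: 842·1 + 131·(-6) = 56)
  q = 2: r = 19, s = 0 − 2·1 = -2, t = 1 − 2·(-6) = 13  (check: 842·(-2) + 131·13 = 19)
  q = 2: r = 18, s = 1 − 2·(-2) = 5, t = -6 − 2·13 = -32  (check: 842·5 + 131·(-32) = 18)
  q = 1: r = 1, s = -2 − 1·5 = -7, t = 13 − 1·(-32) = 45  (check: 842·(-7) + 131·45 = 1)
The row with r = 1 (the gcd) gives the Bezout coefficients s = -7, t = 45.
Result: 842 · (-7) + 131 · (45) = 1.

gcd(842, 131) = 1; s = -7, t = 45 (check: 842·(-7) + 131·45 = 1).


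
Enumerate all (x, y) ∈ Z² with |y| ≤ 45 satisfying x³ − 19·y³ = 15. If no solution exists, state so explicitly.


The equation is x³ - 19y³ = 15. For fixed y, x³ = 19·y³ + 15, so a solution requires the RHS to be a perfect cube.
Strategy: iterate y from -45 to 45, compute RHS = 19·y³ + 15, and check whether it is a (positive or negative) perfect cube.
Check small values of y:
  y = 0: RHS = 15 is not a perfect cube.
  y = 1: RHS = 34 is not a perfect cube.
  y = -1: RHS = -4 is not a perfect cube.
  y = 2: RHS = 167 is not a perfect cube.
  y = -2: RHS = -137 is not a perfect cube.
  y = 3: RHS = 528 is not a perfect cube.
  y = -3: RHS = -498 is not a perfect cube.
Continuing the search up to |y| = 45 finds no solutions either.
No (x, y) in the scanned range satisfies the equation.

No integer solutions with |y| ≤ 45.


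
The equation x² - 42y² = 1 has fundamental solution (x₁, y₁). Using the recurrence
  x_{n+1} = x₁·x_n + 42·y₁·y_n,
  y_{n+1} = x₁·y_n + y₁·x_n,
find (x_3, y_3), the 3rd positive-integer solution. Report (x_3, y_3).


Step 1: Find the fundamental solution (x₁, y₁) of x² - 42y² = 1.
  Expand √42 as a continued fraction. a₀ = ⌊√42⌋ = 6; iterate m_{k+1} = d_k·a_k − m_k, d_{k+1} = (42 − m_{k+1}²)/d_k, a_{k+1} = ⌊(a₀ + m_{k+1})/d_{k+1}⌋ (starting m₀ = 0, d₀ = 1), with convergents p_k = a_k·p_{k-1} + p_{k-2}, q_k = a_k·q_{k-1} + q_{k-2} (p₋₁ = 1, q₋₁ = 0):
  k = 0: a₀ = 6; p₀/q₀ = 6/1; p₀² − 42·q₀² = 36 − 42 = -6.
  k = 1: m = 6, d = 6, a = ⌊(6 + 6)/6⌋ = 2; p/q = (2·6 + 1)/(2·1 + 0) = 13/2; p² − 42·q² = 169 − 168 = 1.
  The first convergent with p² − 42·q² = 1 gives the fundamental solution (x₁, y₁) = (13, 2).
Step 2: Apply the recurrence (x_{n+1}, y_{n+1}) = (x₁x_n + 42y₁y_n, x₁y_n + y₁x_n) repeatedly.
  From (x_1, y_1) = (13, 2): x_2 = 13·13 + 42·2·2 = 337; y_2 = 13·2 + 2·13 = 52.
  From (x_2, y_2) = (337, 52): x_3 = 13·337 + 42·2·52 = 8749; y_3 = 13·52 + 2·337 = 1350.
Step 3: Verify x_3² - 42·y_3² = 76545001 - 76545000 = 1 (should be 1). ✓

(x_1, y_1) = (13, 2); (x_3, y_3) = (8749, 1350).


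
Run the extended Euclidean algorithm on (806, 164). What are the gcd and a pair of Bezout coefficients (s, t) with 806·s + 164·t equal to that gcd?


Euclidean algorithm on (806, 164) — divide until remainder is 0:
  806 = 4 · 164 + 150
  164 = 1 · 150 + 14
  150 = 10 · 14 + 10
  14 = 1 · 10 + 4
  10 = 2 · 4 + 2
  4 = 2 · 2 + 0
gcd(806, 164) = 2.
Track Bezout coefficients alongside the remainders: start with r₀ = 806 = a·1 + b·0 (s = 1, t = 0) and r₁ = 164 = a·0 + b·1 (s = 0, t = 1); each new remainder r_{k+1} = r_{k-1} − q_k·r_k inherits s_{k+1} = s_{k-1} − q_k·s_k, t_{k+1} = t_{k-1} − q_k·t_k, so r_k = a·s_k + b·t_k at every step:
  q = 4: r = 150, s = 1 − 4·0 = 1, t = 0 − 4·1 = -4  (check: 806·1 + 164·(-4) = 150)
  q = 1: r = 14, s = 0 − 1·1 = -1, t = 1 − 1·(-4) = 5  (check: 806·(-1) + 164·5 = 14)
  q = 10: r = 10, s = 1 − 10·(-1) = 11, t = -4 − 10·5 = -54  (check: 806·11 + 164·(-54) = 10)
  q = 1: r = 4, s = -1 − 1·11 = -12, t = 5 − 1·(-54) = 59  (check: 806·(-12) + 164·59 = 4)
  q = 2: r = 2, s = 11 − 2·(-12) = 35, t = -54 − 2·59 = -172  (check: 806·35 + 164·(-172) = 2)
The row with r = 2 (the gcd) gives the Bezout coefficients s = 35, t = -172.
Result: 806 · (35) + 164 · (-172) = 2.

gcd(806, 164) = 2; s = 35, t = -172 (check: 806·35 + 164·(-172) = 2).


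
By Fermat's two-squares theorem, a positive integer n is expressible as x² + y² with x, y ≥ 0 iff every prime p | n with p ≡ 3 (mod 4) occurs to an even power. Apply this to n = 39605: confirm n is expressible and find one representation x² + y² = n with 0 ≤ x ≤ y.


Step 1: Factor n = 39605 = 5 · 89^2.
Step 2: Check the mod-4 condition on each prime factor: 5 ≡ 1 (mod 4), exponent 1; 89 ≡ 1 (mod 4), exponent 2.
All primes ≡ 3 (mod 4) appear to even exponent (or don't appear), so by the two-squares theorem n IS expressible as a sum of two squares.
Step 3: Build a representation. Here n = 5 · 89 · 89 is a product of primes ≡ 1 (mod 4). Each prime p ≡ 1 (mod 4) is itself a sum of two squares; find a² by testing p − a² for a perfect square:
  5: 5 − 1² = 4 = 2² ⇒ 5 = 1² + 2².
  89: 89 − 1² = 88, 89 − 2² = 85, 89 − 3² = 80, 89 − 4² = 73, 89 − 5² = 64 = 8² ⇒ 89 = 5² + 8².
  Combine using the Brahmagupta–Fibonacci identity (a² + b²)(c² + d²) = (ac − bd)² + (ad + bc)² = (ac + bd)² + (ad − bc)²:
  5 · 89 = 445: from (1² + 2²)(5² + 8²), take (1·5 − 2·8, 1·8 + 2·5) = (5 − 16, 8 + 10) = (-11, 18); dropping signs (only squares matter) gives (11, 18); check 11² + 18² = 121 + 324 = 445 ✓.
  445 · 89 = 39605: from (11² + 18²)(5² + 8²), take (11·5 − 18·8, 11·8 + 18·5) = (55 − 144, 88 + 90) = (-89, 178); dropping signs (only squares matter) gives (89, 178); check 89² + 178² = 7921 + 31684 = 39605 ✓.
Step 4: Order so x ≤ y and verify: 89² + 178² = 7921 + 31684 = 39605 = n. ✓

n = 39605 = 89² + 178² (one valid representation with x ≤ y).


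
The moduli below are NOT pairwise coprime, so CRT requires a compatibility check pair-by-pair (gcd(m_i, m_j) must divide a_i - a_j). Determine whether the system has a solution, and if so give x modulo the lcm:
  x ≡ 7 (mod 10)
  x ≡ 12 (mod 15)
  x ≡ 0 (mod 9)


Moduli 10, 15, 9 are not pairwise coprime, so CRT works modulo lcm(m_i) when all pairwise compatibility conditions hold.
Pairwise compatibility: gcd(m_i, m_j) must divide a_i - a_j for every pair.
Merge one congruence at a time:
  Start: x ≡ 7 (mod 10).
  Combine with x ≡ 12 (mod 15): gcd(10, 15) = 5; 12 - 7 = 5, which IS divisible by 5, so compatible.
    Write x = 7 + 10·t and substitute into x ≡ 12 (mod 15): 10·t ≡ 12 − 7 = 5 (mod 15).
    Divide the congruence (and modulus) by g = 5: 2·t ≡ 1 (mod 3).
    The inverse of 2 mod 3 is 2 (since 2·2 = 4 = 1·3 + 1), so t ≡ 2·1 = 2 ≡ 2 (mod 3).
    Then x = 7 + 10·2 = 27, valid modulo lcm(10, 15) = 30: x ≡ 27 (mod 30).
  Combine with x ≡ 0 (mod 9): gcd(30, 9) = 3; 0 - 27 = -27, which IS divisible by 3, so compatible.
    Write x = 27 + 30·t and substitute into x ≡ 0 (mod 9): 30·t ≡ 0 − 27 = -27 (mod 9).
    Divide the congruence (and modulus) by g = 3: 10·t ≡ -9 (mod 3).
    Reduce coefficients mod 3: 1·t ≡ 0 (mod 3).
    So t ≡ 0 (mod 3).
    Then x = 27 + 30·0 = 27, valid modulo lcm(30, 9) = 90: x ≡ 27 (mod 90).
Verify: 27 mod 10 = 7, 27 mod 15 = 12, 27 mod 9 = 0.

x ≡ 27 (mod 90).


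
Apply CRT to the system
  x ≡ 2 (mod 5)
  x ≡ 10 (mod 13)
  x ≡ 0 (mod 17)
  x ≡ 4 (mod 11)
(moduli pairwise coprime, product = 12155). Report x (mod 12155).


Product of moduli M = 5 · 13 · 17 · 11 = 12155.
Merge one congruence at a time:
  Start: x ≡ 2 (mod 5).
  Combine with x ≡ 10 (mod 13); new modulus lcm = 65.
    Write x = 2 + 5·t and substitute into x ≡ 10 (mod 13): 5·t ≡ 10 − 2 = 8 (mod 13).
    The inverse of 5 mod 13 is 8 (since 5·8 = 40 = 3·13 + 1), so t ≡ 8·8 = 64 ≡ 12 (mod 13).
    Then x = 2 + 5·12 = 62, valid modulo lcm(5, 13) = 65: x ≡ 62 (mod 65).
  Combine with x ≡ 0 (mod 17); new modulus lcm = 1105.
    Write x = 62 + 65·t and substitute into x ≡ 0 (mod 17): 65·t ≡ 0 − 62 = -62 (mod 17).
    Reduce coefficients mod 17: 14·t ≡ 6 (mod 17).
    The inverse of 14 mod 17 is 11 (since 14·11 = 154 = 9·17 + 1), so t ≡ 11·6 = 66 ≡ 15 (mod 17).
    Then x = 62 + 65·15 = 1037, valid modulo lcm(65, 17) = 1105: x ≡ 1037 (mod 1105).
  Combine with x ≡ 4 (mod 11); new modulus lcm = 12155.
    Write x = 1037 + 1105·t and substitute into x ≡ 4 (mod 11): 1105·t ≡ 4 − 1037 = -1033 (mod 11).
    Reduce coefficients mod 11: 5·t ≡ 1 (mod 11).
    The inverse of 5 mod 11 is 9 (since 5·9 = 45 = 4·11 + 1), so t ≡ 9·1 = 9 ≡ 9 (mod 11).
    Then x = 1037 + 1105·9 = 10982, valid modulo lcm(1105, 11) = 12155: x ≡ 10982 (mod 12155).
Verify against each original: 10982 mod 5 = 2, 10982 mod 13 = 10, 10982 mod 17 = 0, 10982 mod 11 = 4.

x ≡ 10982 (mod 12155).


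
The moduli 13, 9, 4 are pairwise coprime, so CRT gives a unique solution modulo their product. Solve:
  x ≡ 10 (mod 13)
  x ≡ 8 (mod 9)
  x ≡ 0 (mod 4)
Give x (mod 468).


Moduli 13, 9, 4 are pairwise coprime; by CRT there is a unique solution modulo M = 13 · 9 · 4 = 468.
Solve pairwise, accumulating the modulus:
  Start with x ≡ 10 (mod 13).
  Combine with x ≡ 8 (mod 9): since gcd(13, 9) = 1, we get a unique residue mod 117.
    Write x = 10 + 13·t and substitute into x ≡ 8 (mod 9): 13·t ≡ 8 − 10 = -2 (mod 9).
    Reduce coefficients mod 9: 4·t ≡ 7 (mod 9).
    The inverse of 4 mod 9 is 7 (since 4·7 = 28 = 3·9 + 1), so t ≡ 7·7 = 49 ≡ 4 (mod 9).
    Then x = 10 + 13·4 = 62, valid modulo lcm(13, 9) = 117: x ≡ 62 (mod 117).
  Combine with x ≡ 0 (mod 4): since gcd(117, 4) = 1, we get a unique residue mod 468.
    Write x = 62 + 117·t and substitute into x ≡ 0 (mod 4): 117·t ≡ 0 − 62 = -62 (mod 4).
    Reduce coefficients mod 4: 1·t ≡ 2 (mod 4).
    So t ≡ 2 (mod 4).
    Then x = 62 + 117·2 = 296, valid modulo lcm(117, 4) = 468: x ≡ 296 (mod 468).
Verify: 296 mod 13 = 10 ✓, 296 mod 9 = 8 ✓, 296 mod 4 = 0 ✓.

x ≡ 296 (mod 468).


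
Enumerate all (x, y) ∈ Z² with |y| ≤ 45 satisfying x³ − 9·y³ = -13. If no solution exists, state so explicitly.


The equation is x³ - 9y³ = -13. For fixed y, x³ = 9·y³ − 13, so a solution requires the RHS to be a perfect cube.
Strategy: iterate y from -45 to 45, compute RHS = 9·y³ − 13, and check whether it is a (positive or negative) perfect cube.
Check small values of y:
  y = 0: RHS = -13 is not a perfect cube.
  y = 1: RHS = -4 is not a perfect cube.
  y = -1: RHS = -22 is not a perfect cube.
  y = 2: RHS = 59 is not a perfect cube.
  y = -2: RHS = -85 is not a perfect cube.
  y = 3: RHS = 230 is not a perfect cube.
  y = -3: RHS = -256 is not a perfect cube.
Continuing the search up to |y| = 45 finds no solutions either.
No (x, y) in the scanned range satisfies the equation.

No integer solutions with |y| ≤ 45.


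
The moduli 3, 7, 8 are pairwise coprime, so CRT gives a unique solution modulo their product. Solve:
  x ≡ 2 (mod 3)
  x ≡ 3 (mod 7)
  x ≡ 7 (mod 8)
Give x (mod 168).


Moduli 3, 7, 8 are pairwise coprime; by CRT there is a unique solution modulo M = 3 · 7 · 8 = 168.
Solve pairwise, accumulating the modulus:
  Start with x ≡ 2 (mod 3).
  Combine with x ≡ 3 (mod 7): since gcd(3, 7) = 1, we get a unique residue mod 21.
    Write x = 2 + 3·t and substitute into x ≡ 3 (mod 7): 3·t ≡ 3 − 2 = 1 (mod 7).
    The inverse of 3 mod 7 is 5 (since 3·5 = 15 = 2·7 + 1), so t ≡ 5·1 = 5 ≡ 5 (mod 7).
    Then x = 2 + 3·5 = 17, valid modulo lcm(3, 7) = 21: x ≡ 17 (mod 21).
  Combine with x ≡ 7 (mod 8): since gcd(21, 8) = 1, we get a unique residue mod 168.
    Write x = 17 + 21·t and substitute into x ≡ 7 (mod 8): 21·t ≡ 7 − 17 = -10 (mod 8).
    Reduce coefficients mod 8: 5·t ≡ 6 (mod 8).
    The inverse of 5 mod 8 is 5 (since 5·5 = 25 = 3·8 + 1), so t ≡ 5·6 = 30 ≡ 6 (mod 8).
    Then x = 17 + 21·6 = 143, valid modulo lcm(21, 8) = 168: x ≡ 143 (mod 168).
Verify: 143 mod 3 = 2 ✓, 143 mod 7 = 3 ✓, 143 mod 8 = 7 ✓.

x ≡ 143 (mod 168).


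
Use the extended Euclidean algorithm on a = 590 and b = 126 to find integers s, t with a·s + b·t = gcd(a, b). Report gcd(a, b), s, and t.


Euclidean algorithm on (590, 126) — divide until remainder is 0:
  590 = 4 · 126 + 86
  126 = 1 · 86 + 40
  86 = 2 · 40 + 6
  40 = 6 · 6 + 4
  6 = 1 · 4 + 2
  4 = 2 · 2 + 0
gcd(590, 126) = 2.
Track Bezout coefficients alongside the remainders: start with r₀ = 590 = a·1 + b·0 (s = 1, t = 0) and r₁ = 126 = a·0 + b·1 (s = 0, t = 1); each new remainder r_{k+1} = r_{k-1} − q_k·r_k inherits s_{k+1} = s_{k-1} − q_k·s_k, t_{k+1} = t_{k-1} − q_k·t_k, so r_k = a·s_k + b·t_k at every step:
  q = 4: r = 86, s = 1 − 4·0 = 1, t = 0 − 4·1 = -4  (check: 590·1 + 126·(-4) = 86)
  q = 1: r = 40, s = 0 − 1·1 = -1, t = 1 − 1·(-4) = 5  (check: 590·(-1) + 126·5 = 40)
  q = 2: r = 6, s = 1 − 2·(-1) = 3, t = -4 − 2·5 = -14  (check: 590·3 + 126·(-14) = 6)
  q = 6: r = 4, s = -1 − 6·3 = -19, t = 5 − 6·(-14) = 89  (check: 590·(-19) + 126·89 = 4)
  q = 1: r = 2, s = 3 − 1·(-19) = 22, t = -14 − 1·89 = -103  (check: 590·22 + 126·(-103) = 2)
The row with r = 2 (the gcd) gives the Bezout coefficients s = 22, t = -103.
Result: 590 · (22) + 126 · (-103) = 2.

gcd(590, 126) = 2; s = 22, t = -103 (check: 590·22 + 126·(-103) = 2).


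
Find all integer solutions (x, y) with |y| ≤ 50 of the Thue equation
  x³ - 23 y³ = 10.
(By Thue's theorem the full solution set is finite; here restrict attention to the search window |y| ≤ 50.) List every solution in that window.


The equation is x³ - 23y³ = 10. For fixed y, x³ = 23·y³ + 10, so a solution requires the RHS to be a perfect cube.
Strategy: iterate y from -50 to 50, compute RHS = 23·y³ + 10, and check whether it is a (positive or negative) perfect cube.
Check small values of y:
  y = 0: RHS = 10 is not a perfect cube.
  y = 1: RHS = 33 is not a perfect cube.
  y = -1: RHS = -13 is not a perfect cube.
  y = 2: RHS = 194 is not a perfect cube.
  y = -2: RHS = -174 is not a perfect cube.
  y = 3: RHS = 631 is not a perfect cube.
  y = -3: RHS = -611 is not a perfect cube.
Continuing the search up to |y| = 50 finds no solutions either.
No (x, y) in the scanned range satisfies the equation.

No integer solutions with |y| ≤ 50.


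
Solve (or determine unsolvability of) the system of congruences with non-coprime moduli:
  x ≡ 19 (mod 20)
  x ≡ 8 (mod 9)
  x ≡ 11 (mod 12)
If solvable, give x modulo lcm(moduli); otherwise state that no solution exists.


Moduli 20, 9, 12 are not pairwise coprime, so CRT works modulo lcm(m_i) when all pairwise compatibility conditions hold.
Pairwise compatibility: gcd(m_i, m_j) must divide a_i - a_j for every pair.
Merge one congruence at a time:
  Start: x ≡ 19 (mod 20).
  Combine with x ≡ 8 (mod 9): gcd(20, 9) = 1; 8 - 19 = -11, which IS divisible by 1, so compatible.
    Write x = 19 + 20·t and substitute into x ≡ 8 (mod 9): 20·t ≡ 8 − 19 = -11 (mod 9).
    Reduce coefficients mod 9: 2·t ≡ 7 (mod 9).
    The inverse of 2 mod 9 is 5 (since 2·5 = 10 = 1·9 + 1), so t ≡ 5·7 = 35 ≡ 8 (mod 9).
    Then x = 19 + 20·8 = 179, valid modulo lcm(20, 9) = 180: x ≡ 179 (mod 180).
  Combine with x ≡ 11 (mod 12): gcd(180, 12) = 12; 11 - 179 = -168, which IS divisible by 12, so compatible.
    Write x = 179 + 180·t and substitute into x ≡ 11 (mod 12): 180·t ≡ 11 − 179 = -168 (mod 12).
    Divide the congruence (and modulus) by g = 12: 15·t ≡ -14 (mod 1).
    Modulo 1 every t works; take t = 0.
    Then x = 179 + 180·0 = 179, valid modulo lcm(180, 12) = 180: x ≡ 179 (mod 180).
Verify: 179 mod 20 = 19, 179 mod 9 = 8, 179 mod 12 = 11.

x ≡ 179 (mod 180).


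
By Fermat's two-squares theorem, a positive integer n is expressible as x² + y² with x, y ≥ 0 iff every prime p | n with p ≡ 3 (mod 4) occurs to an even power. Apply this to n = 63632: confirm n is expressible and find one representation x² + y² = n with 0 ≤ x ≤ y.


Step 1: Factor n = 63632 = 2^4 · 41 · 97.
Step 2: Check the mod-4 condition on each prime factor: 2 = 2 (special); 41 ≡ 1 (mod 4), exponent 1; 97 ≡ 1 (mod 4), exponent 1.
All primes ≡ 3 (mod 4) appear to even exponent (or don't appear), so by the two-squares theorem n IS expressible as a sum of two squares.
Step 3: Build a representation. Group n = k² · m with k = 4 and m = 41 · 97 = 3977 (a product of primes ≡ 1 (mod 4)); a representation of m scales to one of n via (k·x)² + (k·y)² = k²(x² + y²). Each prime p ≡ 1 (mod 4) is itself a sum of two squares; find a² by testing p − a² for a perfect square:
  41: 41 − 1² = 40, 41 − 2² = 37, 41 − 3² = 32, 41 − 4² = 25 = 5² ⇒ 41 = 4² + 5².
  97: 97 − 1² = 96, 97 − 2² = 93, 97 − 3² = 88, 97 − 4² = 81 = 9² ⇒ 97 = 4² + 9².
  Combine using the Brahmagupta–Fibonacci identity (a² + b²)(c² + d²) = (ac − bd)² + (ad + bc)² = (ac + bd)² + (ad − bc)²:
  41 · 97 = 3977: from (4² + 5²)(4² + 9²), take (4·4 − 5·9, 4·9 + 5·4) = (16 − 45, 36 + 20) = (-29, 56); dropping signs (only squares matter) gives (29, 56); check 29² + 56² = 841 + 3136 = 3977 ✓.
  Scale by k = 4: (4·29, 4·56) = (116, 224).
Step 4: Order so x ≤ y and verify: 116² + 224² = 13456 + 50176 = 63632 = n. ✓

n = 63632 = 116² + 224² (one valid representation with x ≤ y).


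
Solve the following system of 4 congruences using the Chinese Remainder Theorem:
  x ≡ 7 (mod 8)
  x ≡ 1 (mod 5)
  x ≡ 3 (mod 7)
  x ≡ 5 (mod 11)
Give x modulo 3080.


Product of moduli M = 8 · 5 · 7 · 11 = 3080.
Merge one congruence at a time:
  Start: x ≡ 7 (mod 8).
  Combine with x ≡ 1 (mod 5); new modulus lcm = 40.
    Write x = 7 + 8·t and substitute into x ≡ 1 (mod 5): 8·t ≡ 1 − 7 = -6 (mod 5).
    Reduce coefficients mod 5: 3·t ≡ 4 (mod 5).
    The inverse of 3 mod 5 is 2 (since 3·2 = 6 = 1·5 + 1), so t ≡ 2·4 = 8 ≡ 3 (mod 5).
    Then x = 7 + 8·3 = 31, valid modulo lcm(8, 5) = 40: x ≡ 31 (mod 40).
  Combine with x ≡ 3 (mod 7); new modulus lcm = 280.
    Write x = 31 + 40·t and substitute into x ≡ 3 (mod 7): 40·t ≡ 3 − 31 = -28 (mod 7).
    Reduce coefficients mod 7: 5·t ≡ 0 (mod 7).
    The inverse of 5 mod 7 is 3 (since 5·3 = 15 = 2·7 + 1), so t ≡ 3·0 = 0 ≡ 0 (mod 7).
    Then x = 31 + 40·0 = 31, valid modulo lcm(40, 7) = 280: x ≡ 31 (mod 280).
  Combine with x ≡ 5 (mod 11); new modulus lcm = 3080.
    Write x = 31 + 280·t and substitute into x ≡ 5 (mod 11): 280·t ≡ 5 − 31 = -26 (mod 11).
    Reduce coefficients mod 11: 5·t ≡ 7 (mod 11).
    The inverse of 5 mod 11 is 9 (since 5·9 = 45 = 4·11 + 1), so t ≡ 9·7 = 63 ≡ 8 (mod 11).
    Then x = 31 + 280·8 = 2271, valid modulo lcm(280, 11) = 3080: x ≡ 2271 (mod 3080).
Verify against each original: 2271 mod 8 = 7, 2271 mod 5 = 1, 2271 mod 7 = 3, 2271 mod 11 = 5.

x ≡ 2271 (mod 3080).


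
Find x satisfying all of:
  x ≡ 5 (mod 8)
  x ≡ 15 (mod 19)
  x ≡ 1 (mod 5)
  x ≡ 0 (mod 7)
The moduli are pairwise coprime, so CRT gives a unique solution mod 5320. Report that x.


Product of moduli M = 8 · 19 · 5 · 7 = 5320.
Merge one congruence at a time:
  Start: x ≡ 5 (mod 8).
  Combine with x ≡ 15 (mod 19); new modulus lcm = 152.
    Write x = 5 + 8·t and substitute into x ≡ 15 (mod 19): 8·t ≡ 15 − 5 = 10 (mod 19).
    The inverse of 8 mod 19 is 12 (since 8·12 = 96 = 5·19 + 1), so t ≡ 12·10 = 120 ≡ 6 (mod 19).
    Then x = 5 + 8·6 = 53, valid modulo lcm(8, 19) = 152: x ≡ 53 (mod 152).
  Combine with x ≡ 1 (mod 5); new modulus lcm = 760.
    Write x = 53 + 152·t and substitute into x ≡ 1 (mod 5): 152·t ≡ 1 − 53 = -52 (mod 5).
    Reduce coefficients mod 5: 2·t ≡ 3 (mod 5).
    The inverse of 2 mod 5 is 3 (since 2·3 = 6 = 1·5 + 1), so t ≡ 3·3 = 9 ≡ 4 (mod 5).
    Then x = 53 + 152·4 = 661, valid modulo lcm(152, 5) = 760: x ≡ 661 (mod 760).
  Combine with x ≡ 0 (mod 7); new modulus lcm = 5320.
    Write x = 661 + 760·t and substitute into x ≡ 0 (mod 7): 760·t ≡ 0 − 661 = -661 (mod 7).
    Reduce coefficients mod 7: 4·t ≡ 4 (mod 7).
    The inverse of 4 mod 7 is 2 (since 4·2 = 8 = 1·7 + 1), so t ≡ 2·4 = 8 ≡ 1 (mod 7).
    Then x = 661 + 760·1 = 1421, valid modulo lcm(760, 7) = 5320: x ≡ 1421 (mod 5320).
Verify against each original: 1421 mod 8 = 5, 1421 mod 19 = 15, 1421 mod 5 = 1, 1421 mod 7 = 0.

x ≡ 1421 (mod 5320).
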